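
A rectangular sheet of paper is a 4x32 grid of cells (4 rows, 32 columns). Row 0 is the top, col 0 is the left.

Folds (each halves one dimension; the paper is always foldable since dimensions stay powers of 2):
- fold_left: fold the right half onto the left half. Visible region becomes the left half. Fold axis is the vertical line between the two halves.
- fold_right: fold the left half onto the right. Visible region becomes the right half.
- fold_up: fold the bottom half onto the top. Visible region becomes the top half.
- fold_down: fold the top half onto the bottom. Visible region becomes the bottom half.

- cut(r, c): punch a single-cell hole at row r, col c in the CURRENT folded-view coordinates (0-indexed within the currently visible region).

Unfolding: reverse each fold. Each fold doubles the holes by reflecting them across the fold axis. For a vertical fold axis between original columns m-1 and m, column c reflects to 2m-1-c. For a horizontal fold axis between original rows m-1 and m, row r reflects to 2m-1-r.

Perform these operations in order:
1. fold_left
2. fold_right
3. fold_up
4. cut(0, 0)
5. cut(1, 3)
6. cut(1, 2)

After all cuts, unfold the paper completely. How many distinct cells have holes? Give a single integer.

Answer: 24

Derivation:
Op 1 fold_left: fold axis v@16; visible region now rows[0,4) x cols[0,16) = 4x16
Op 2 fold_right: fold axis v@8; visible region now rows[0,4) x cols[8,16) = 4x8
Op 3 fold_up: fold axis h@2; visible region now rows[0,2) x cols[8,16) = 2x8
Op 4 cut(0, 0): punch at orig (0,8); cuts so far [(0, 8)]; region rows[0,2) x cols[8,16) = 2x8
Op 5 cut(1, 3): punch at orig (1,11); cuts so far [(0, 8), (1, 11)]; region rows[0,2) x cols[8,16) = 2x8
Op 6 cut(1, 2): punch at orig (1,10); cuts so far [(0, 8), (1, 10), (1, 11)]; region rows[0,2) x cols[8,16) = 2x8
Unfold 1 (reflect across h@2): 6 holes -> [(0, 8), (1, 10), (1, 11), (2, 10), (2, 11), (3, 8)]
Unfold 2 (reflect across v@8): 12 holes -> [(0, 7), (0, 8), (1, 4), (1, 5), (1, 10), (1, 11), (2, 4), (2, 5), (2, 10), (2, 11), (3, 7), (3, 8)]
Unfold 3 (reflect across v@16): 24 holes -> [(0, 7), (0, 8), (0, 23), (0, 24), (1, 4), (1, 5), (1, 10), (1, 11), (1, 20), (1, 21), (1, 26), (1, 27), (2, 4), (2, 5), (2, 10), (2, 11), (2, 20), (2, 21), (2, 26), (2, 27), (3, 7), (3, 8), (3, 23), (3, 24)]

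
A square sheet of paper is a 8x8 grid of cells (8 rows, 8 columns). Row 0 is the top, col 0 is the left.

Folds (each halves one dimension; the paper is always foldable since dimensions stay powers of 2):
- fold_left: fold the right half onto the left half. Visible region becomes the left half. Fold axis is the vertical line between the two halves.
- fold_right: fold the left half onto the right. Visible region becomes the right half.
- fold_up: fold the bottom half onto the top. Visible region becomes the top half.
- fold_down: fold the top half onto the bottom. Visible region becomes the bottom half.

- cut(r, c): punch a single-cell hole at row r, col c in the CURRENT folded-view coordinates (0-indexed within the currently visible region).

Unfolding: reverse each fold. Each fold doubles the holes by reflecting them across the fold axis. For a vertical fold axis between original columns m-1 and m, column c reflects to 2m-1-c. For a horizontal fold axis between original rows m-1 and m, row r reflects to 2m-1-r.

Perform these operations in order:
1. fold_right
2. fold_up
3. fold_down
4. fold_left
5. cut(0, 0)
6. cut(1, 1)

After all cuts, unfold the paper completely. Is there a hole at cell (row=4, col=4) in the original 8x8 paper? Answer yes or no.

Answer: no

Derivation:
Op 1 fold_right: fold axis v@4; visible region now rows[0,8) x cols[4,8) = 8x4
Op 2 fold_up: fold axis h@4; visible region now rows[0,4) x cols[4,8) = 4x4
Op 3 fold_down: fold axis h@2; visible region now rows[2,4) x cols[4,8) = 2x4
Op 4 fold_left: fold axis v@6; visible region now rows[2,4) x cols[4,6) = 2x2
Op 5 cut(0, 0): punch at orig (2,4); cuts so far [(2, 4)]; region rows[2,4) x cols[4,6) = 2x2
Op 6 cut(1, 1): punch at orig (3,5); cuts so far [(2, 4), (3, 5)]; region rows[2,4) x cols[4,6) = 2x2
Unfold 1 (reflect across v@6): 4 holes -> [(2, 4), (2, 7), (3, 5), (3, 6)]
Unfold 2 (reflect across h@2): 8 holes -> [(0, 5), (0, 6), (1, 4), (1, 7), (2, 4), (2, 7), (3, 5), (3, 6)]
Unfold 3 (reflect across h@4): 16 holes -> [(0, 5), (0, 6), (1, 4), (1, 7), (2, 4), (2, 7), (3, 5), (3, 6), (4, 5), (4, 6), (5, 4), (5, 7), (6, 4), (6, 7), (7, 5), (7, 6)]
Unfold 4 (reflect across v@4): 32 holes -> [(0, 1), (0, 2), (0, 5), (0, 6), (1, 0), (1, 3), (1, 4), (1, 7), (2, 0), (2, 3), (2, 4), (2, 7), (3, 1), (3, 2), (3, 5), (3, 6), (4, 1), (4, 2), (4, 5), (4, 6), (5, 0), (5, 3), (5, 4), (5, 7), (6, 0), (6, 3), (6, 4), (6, 7), (7, 1), (7, 2), (7, 5), (7, 6)]
Holes: [(0, 1), (0, 2), (0, 5), (0, 6), (1, 0), (1, 3), (1, 4), (1, 7), (2, 0), (2, 3), (2, 4), (2, 7), (3, 1), (3, 2), (3, 5), (3, 6), (4, 1), (4, 2), (4, 5), (4, 6), (5, 0), (5, 3), (5, 4), (5, 7), (6, 0), (6, 3), (6, 4), (6, 7), (7, 1), (7, 2), (7, 5), (7, 6)]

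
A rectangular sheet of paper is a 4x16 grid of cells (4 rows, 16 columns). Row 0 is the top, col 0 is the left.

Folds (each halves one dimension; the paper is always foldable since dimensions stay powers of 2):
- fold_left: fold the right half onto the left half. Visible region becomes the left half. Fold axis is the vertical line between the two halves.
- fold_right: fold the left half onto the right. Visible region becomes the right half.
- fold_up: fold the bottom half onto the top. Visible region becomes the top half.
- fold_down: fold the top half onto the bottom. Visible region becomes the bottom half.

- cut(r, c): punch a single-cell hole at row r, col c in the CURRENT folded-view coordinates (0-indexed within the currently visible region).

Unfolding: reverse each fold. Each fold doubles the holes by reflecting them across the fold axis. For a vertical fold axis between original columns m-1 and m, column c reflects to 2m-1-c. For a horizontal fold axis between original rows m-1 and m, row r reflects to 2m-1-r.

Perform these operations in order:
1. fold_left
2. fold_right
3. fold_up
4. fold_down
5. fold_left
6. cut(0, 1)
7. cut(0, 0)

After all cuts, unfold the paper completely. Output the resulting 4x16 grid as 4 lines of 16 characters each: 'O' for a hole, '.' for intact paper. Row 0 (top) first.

Answer: OOOOOOOOOOOOOOOO
OOOOOOOOOOOOOOOO
OOOOOOOOOOOOOOOO
OOOOOOOOOOOOOOOO

Derivation:
Op 1 fold_left: fold axis v@8; visible region now rows[0,4) x cols[0,8) = 4x8
Op 2 fold_right: fold axis v@4; visible region now rows[0,4) x cols[4,8) = 4x4
Op 3 fold_up: fold axis h@2; visible region now rows[0,2) x cols[4,8) = 2x4
Op 4 fold_down: fold axis h@1; visible region now rows[1,2) x cols[4,8) = 1x4
Op 5 fold_left: fold axis v@6; visible region now rows[1,2) x cols[4,6) = 1x2
Op 6 cut(0, 1): punch at orig (1,5); cuts so far [(1, 5)]; region rows[1,2) x cols[4,6) = 1x2
Op 7 cut(0, 0): punch at orig (1,4); cuts so far [(1, 4), (1, 5)]; region rows[1,2) x cols[4,6) = 1x2
Unfold 1 (reflect across v@6): 4 holes -> [(1, 4), (1, 5), (1, 6), (1, 7)]
Unfold 2 (reflect across h@1): 8 holes -> [(0, 4), (0, 5), (0, 6), (0, 7), (1, 4), (1, 5), (1, 6), (1, 7)]
Unfold 3 (reflect across h@2): 16 holes -> [(0, 4), (0, 5), (0, 6), (0, 7), (1, 4), (1, 5), (1, 6), (1, 7), (2, 4), (2, 5), (2, 6), (2, 7), (3, 4), (3, 5), (3, 6), (3, 7)]
Unfold 4 (reflect across v@4): 32 holes -> [(0, 0), (0, 1), (0, 2), (0, 3), (0, 4), (0, 5), (0, 6), (0, 7), (1, 0), (1, 1), (1, 2), (1, 3), (1, 4), (1, 5), (1, 6), (1, 7), (2, 0), (2, 1), (2, 2), (2, 3), (2, 4), (2, 5), (2, 6), (2, 7), (3, 0), (3, 1), (3, 2), (3, 3), (3, 4), (3, 5), (3, 6), (3, 7)]
Unfold 5 (reflect across v@8): 64 holes -> [(0, 0), (0, 1), (0, 2), (0, 3), (0, 4), (0, 5), (0, 6), (0, 7), (0, 8), (0, 9), (0, 10), (0, 11), (0, 12), (0, 13), (0, 14), (0, 15), (1, 0), (1, 1), (1, 2), (1, 3), (1, 4), (1, 5), (1, 6), (1, 7), (1, 8), (1, 9), (1, 10), (1, 11), (1, 12), (1, 13), (1, 14), (1, 15), (2, 0), (2, 1), (2, 2), (2, 3), (2, 4), (2, 5), (2, 6), (2, 7), (2, 8), (2, 9), (2, 10), (2, 11), (2, 12), (2, 13), (2, 14), (2, 15), (3, 0), (3, 1), (3, 2), (3, 3), (3, 4), (3, 5), (3, 6), (3, 7), (3, 8), (3, 9), (3, 10), (3, 11), (3, 12), (3, 13), (3, 14), (3, 15)]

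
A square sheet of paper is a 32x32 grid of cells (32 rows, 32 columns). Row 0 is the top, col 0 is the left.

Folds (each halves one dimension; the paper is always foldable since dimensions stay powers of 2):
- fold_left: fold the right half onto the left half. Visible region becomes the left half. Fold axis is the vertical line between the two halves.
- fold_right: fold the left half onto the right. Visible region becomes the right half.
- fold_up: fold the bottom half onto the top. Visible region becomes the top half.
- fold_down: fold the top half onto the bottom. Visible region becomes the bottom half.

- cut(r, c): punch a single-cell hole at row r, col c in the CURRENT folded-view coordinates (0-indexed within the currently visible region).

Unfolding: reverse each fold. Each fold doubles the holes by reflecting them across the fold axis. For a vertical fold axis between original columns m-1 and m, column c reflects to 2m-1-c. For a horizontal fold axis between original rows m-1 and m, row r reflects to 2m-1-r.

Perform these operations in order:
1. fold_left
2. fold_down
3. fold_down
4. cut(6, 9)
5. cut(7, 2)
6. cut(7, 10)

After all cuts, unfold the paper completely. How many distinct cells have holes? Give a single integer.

Op 1 fold_left: fold axis v@16; visible region now rows[0,32) x cols[0,16) = 32x16
Op 2 fold_down: fold axis h@16; visible region now rows[16,32) x cols[0,16) = 16x16
Op 3 fold_down: fold axis h@24; visible region now rows[24,32) x cols[0,16) = 8x16
Op 4 cut(6, 9): punch at orig (30,9); cuts so far [(30, 9)]; region rows[24,32) x cols[0,16) = 8x16
Op 5 cut(7, 2): punch at orig (31,2); cuts so far [(30, 9), (31, 2)]; region rows[24,32) x cols[0,16) = 8x16
Op 6 cut(7, 10): punch at orig (31,10); cuts so far [(30, 9), (31, 2), (31, 10)]; region rows[24,32) x cols[0,16) = 8x16
Unfold 1 (reflect across h@24): 6 holes -> [(16, 2), (16, 10), (17, 9), (30, 9), (31, 2), (31, 10)]
Unfold 2 (reflect across h@16): 12 holes -> [(0, 2), (0, 10), (1, 9), (14, 9), (15, 2), (15, 10), (16, 2), (16, 10), (17, 9), (30, 9), (31, 2), (31, 10)]
Unfold 3 (reflect across v@16): 24 holes -> [(0, 2), (0, 10), (0, 21), (0, 29), (1, 9), (1, 22), (14, 9), (14, 22), (15, 2), (15, 10), (15, 21), (15, 29), (16, 2), (16, 10), (16, 21), (16, 29), (17, 9), (17, 22), (30, 9), (30, 22), (31, 2), (31, 10), (31, 21), (31, 29)]

Answer: 24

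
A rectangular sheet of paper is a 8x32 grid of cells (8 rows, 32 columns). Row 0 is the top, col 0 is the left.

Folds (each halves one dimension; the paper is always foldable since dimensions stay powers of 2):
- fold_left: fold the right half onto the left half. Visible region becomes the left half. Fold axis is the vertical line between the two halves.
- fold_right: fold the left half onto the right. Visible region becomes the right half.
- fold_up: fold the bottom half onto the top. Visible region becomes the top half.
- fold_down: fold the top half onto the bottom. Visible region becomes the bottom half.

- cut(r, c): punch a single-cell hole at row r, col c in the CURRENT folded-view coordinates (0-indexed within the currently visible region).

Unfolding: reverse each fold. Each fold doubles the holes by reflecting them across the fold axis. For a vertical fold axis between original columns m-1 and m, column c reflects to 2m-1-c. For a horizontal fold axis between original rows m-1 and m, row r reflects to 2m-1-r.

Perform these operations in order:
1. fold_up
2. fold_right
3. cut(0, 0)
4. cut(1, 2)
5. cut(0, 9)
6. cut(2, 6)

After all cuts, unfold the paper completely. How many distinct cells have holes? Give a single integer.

Answer: 16

Derivation:
Op 1 fold_up: fold axis h@4; visible region now rows[0,4) x cols[0,32) = 4x32
Op 2 fold_right: fold axis v@16; visible region now rows[0,4) x cols[16,32) = 4x16
Op 3 cut(0, 0): punch at orig (0,16); cuts so far [(0, 16)]; region rows[0,4) x cols[16,32) = 4x16
Op 4 cut(1, 2): punch at orig (1,18); cuts so far [(0, 16), (1, 18)]; region rows[0,4) x cols[16,32) = 4x16
Op 5 cut(0, 9): punch at orig (0,25); cuts so far [(0, 16), (0, 25), (1, 18)]; region rows[0,4) x cols[16,32) = 4x16
Op 6 cut(2, 6): punch at orig (2,22); cuts so far [(0, 16), (0, 25), (1, 18), (2, 22)]; region rows[0,4) x cols[16,32) = 4x16
Unfold 1 (reflect across v@16): 8 holes -> [(0, 6), (0, 15), (0, 16), (0, 25), (1, 13), (1, 18), (2, 9), (2, 22)]
Unfold 2 (reflect across h@4): 16 holes -> [(0, 6), (0, 15), (0, 16), (0, 25), (1, 13), (1, 18), (2, 9), (2, 22), (5, 9), (5, 22), (6, 13), (6, 18), (7, 6), (7, 15), (7, 16), (7, 25)]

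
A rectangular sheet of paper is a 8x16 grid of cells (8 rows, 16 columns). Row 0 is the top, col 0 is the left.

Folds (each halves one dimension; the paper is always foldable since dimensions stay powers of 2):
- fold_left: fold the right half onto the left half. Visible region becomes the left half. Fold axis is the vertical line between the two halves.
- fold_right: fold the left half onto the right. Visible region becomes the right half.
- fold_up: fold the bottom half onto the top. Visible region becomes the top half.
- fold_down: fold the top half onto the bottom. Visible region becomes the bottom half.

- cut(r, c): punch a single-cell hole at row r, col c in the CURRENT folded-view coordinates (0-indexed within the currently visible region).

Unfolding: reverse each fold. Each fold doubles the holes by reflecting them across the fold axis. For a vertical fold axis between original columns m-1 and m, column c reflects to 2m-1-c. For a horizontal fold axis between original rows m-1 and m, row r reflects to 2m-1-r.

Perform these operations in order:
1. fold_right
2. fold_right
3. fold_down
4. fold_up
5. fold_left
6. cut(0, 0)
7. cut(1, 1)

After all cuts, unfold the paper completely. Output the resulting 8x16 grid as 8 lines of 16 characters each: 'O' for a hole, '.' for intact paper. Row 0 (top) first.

Op 1 fold_right: fold axis v@8; visible region now rows[0,8) x cols[8,16) = 8x8
Op 2 fold_right: fold axis v@12; visible region now rows[0,8) x cols[12,16) = 8x4
Op 3 fold_down: fold axis h@4; visible region now rows[4,8) x cols[12,16) = 4x4
Op 4 fold_up: fold axis h@6; visible region now rows[4,6) x cols[12,16) = 2x4
Op 5 fold_left: fold axis v@14; visible region now rows[4,6) x cols[12,14) = 2x2
Op 6 cut(0, 0): punch at orig (4,12); cuts so far [(4, 12)]; region rows[4,6) x cols[12,14) = 2x2
Op 7 cut(1, 1): punch at orig (5,13); cuts so far [(4, 12), (5, 13)]; region rows[4,6) x cols[12,14) = 2x2
Unfold 1 (reflect across v@14): 4 holes -> [(4, 12), (4, 15), (5, 13), (5, 14)]
Unfold 2 (reflect across h@6): 8 holes -> [(4, 12), (4, 15), (5, 13), (5, 14), (6, 13), (6, 14), (7, 12), (7, 15)]
Unfold 3 (reflect across h@4): 16 holes -> [(0, 12), (0, 15), (1, 13), (1, 14), (2, 13), (2, 14), (3, 12), (3, 15), (4, 12), (4, 15), (5, 13), (5, 14), (6, 13), (6, 14), (7, 12), (7, 15)]
Unfold 4 (reflect across v@12): 32 holes -> [(0, 8), (0, 11), (0, 12), (0, 15), (1, 9), (1, 10), (1, 13), (1, 14), (2, 9), (2, 10), (2, 13), (2, 14), (3, 8), (3, 11), (3, 12), (3, 15), (4, 8), (4, 11), (4, 12), (4, 15), (5, 9), (5, 10), (5, 13), (5, 14), (6, 9), (6, 10), (6, 13), (6, 14), (7, 8), (7, 11), (7, 12), (7, 15)]
Unfold 5 (reflect across v@8): 64 holes -> [(0, 0), (0, 3), (0, 4), (0, 7), (0, 8), (0, 11), (0, 12), (0, 15), (1, 1), (1, 2), (1, 5), (1, 6), (1, 9), (1, 10), (1, 13), (1, 14), (2, 1), (2, 2), (2, 5), (2, 6), (2, 9), (2, 10), (2, 13), (2, 14), (3, 0), (3, 3), (3, 4), (3, 7), (3, 8), (3, 11), (3, 12), (3, 15), (4, 0), (4, 3), (4, 4), (4, 7), (4, 8), (4, 11), (4, 12), (4, 15), (5, 1), (5, 2), (5, 5), (5, 6), (5, 9), (5, 10), (5, 13), (5, 14), (6, 1), (6, 2), (6, 5), (6, 6), (6, 9), (6, 10), (6, 13), (6, 14), (7, 0), (7, 3), (7, 4), (7, 7), (7, 8), (7, 11), (7, 12), (7, 15)]

Answer: O..OO..OO..OO..O
.OO..OO..OO..OO.
.OO..OO..OO..OO.
O..OO..OO..OO..O
O..OO..OO..OO..O
.OO..OO..OO..OO.
.OO..OO..OO..OO.
O..OO..OO..OO..O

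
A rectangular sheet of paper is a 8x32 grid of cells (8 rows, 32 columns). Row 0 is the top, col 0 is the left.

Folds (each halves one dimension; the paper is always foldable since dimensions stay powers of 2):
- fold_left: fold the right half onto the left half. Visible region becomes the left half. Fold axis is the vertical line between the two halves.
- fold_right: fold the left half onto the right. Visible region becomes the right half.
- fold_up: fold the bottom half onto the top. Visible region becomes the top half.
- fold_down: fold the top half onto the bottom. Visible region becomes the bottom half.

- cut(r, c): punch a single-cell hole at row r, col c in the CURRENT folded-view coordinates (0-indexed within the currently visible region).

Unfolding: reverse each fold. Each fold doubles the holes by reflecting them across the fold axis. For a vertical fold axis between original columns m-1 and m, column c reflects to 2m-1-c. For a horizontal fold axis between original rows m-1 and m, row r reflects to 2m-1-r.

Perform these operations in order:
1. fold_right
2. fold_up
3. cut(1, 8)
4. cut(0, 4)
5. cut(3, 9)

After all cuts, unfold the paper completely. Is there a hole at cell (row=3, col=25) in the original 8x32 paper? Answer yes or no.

Answer: yes

Derivation:
Op 1 fold_right: fold axis v@16; visible region now rows[0,8) x cols[16,32) = 8x16
Op 2 fold_up: fold axis h@4; visible region now rows[0,4) x cols[16,32) = 4x16
Op 3 cut(1, 8): punch at orig (1,24); cuts so far [(1, 24)]; region rows[0,4) x cols[16,32) = 4x16
Op 4 cut(0, 4): punch at orig (0,20); cuts so far [(0, 20), (1, 24)]; region rows[0,4) x cols[16,32) = 4x16
Op 5 cut(3, 9): punch at orig (3,25); cuts so far [(0, 20), (1, 24), (3, 25)]; region rows[0,4) x cols[16,32) = 4x16
Unfold 1 (reflect across h@4): 6 holes -> [(0, 20), (1, 24), (3, 25), (4, 25), (6, 24), (7, 20)]
Unfold 2 (reflect across v@16): 12 holes -> [(0, 11), (0, 20), (1, 7), (1, 24), (3, 6), (3, 25), (4, 6), (4, 25), (6, 7), (6, 24), (7, 11), (7, 20)]
Holes: [(0, 11), (0, 20), (1, 7), (1, 24), (3, 6), (3, 25), (4, 6), (4, 25), (6, 7), (6, 24), (7, 11), (7, 20)]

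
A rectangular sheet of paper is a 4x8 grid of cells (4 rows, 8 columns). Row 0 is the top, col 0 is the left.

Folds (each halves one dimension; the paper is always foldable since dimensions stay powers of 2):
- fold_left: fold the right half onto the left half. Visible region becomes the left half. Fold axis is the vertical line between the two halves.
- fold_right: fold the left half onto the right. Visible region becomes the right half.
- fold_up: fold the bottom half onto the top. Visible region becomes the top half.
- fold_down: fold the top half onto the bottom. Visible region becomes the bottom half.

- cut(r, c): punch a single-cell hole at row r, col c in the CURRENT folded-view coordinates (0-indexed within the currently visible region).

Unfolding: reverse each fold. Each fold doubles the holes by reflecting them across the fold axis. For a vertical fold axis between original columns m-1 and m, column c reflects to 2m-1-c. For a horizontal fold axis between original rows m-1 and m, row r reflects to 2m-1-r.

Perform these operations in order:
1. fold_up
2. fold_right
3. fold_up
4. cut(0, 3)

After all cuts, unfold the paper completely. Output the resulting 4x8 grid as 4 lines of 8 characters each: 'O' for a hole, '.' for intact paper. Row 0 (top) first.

Answer: O......O
O......O
O......O
O......O

Derivation:
Op 1 fold_up: fold axis h@2; visible region now rows[0,2) x cols[0,8) = 2x8
Op 2 fold_right: fold axis v@4; visible region now rows[0,2) x cols[4,8) = 2x4
Op 3 fold_up: fold axis h@1; visible region now rows[0,1) x cols[4,8) = 1x4
Op 4 cut(0, 3): punch at orig (0,7); cuts so far [(0, 7)]; region rows[0,1) x cols[4,8) = 1x4
Unfold 1 (reflect across h@1): 2 holes -> [(0, 7), (1, 7)]
Unfold 2 (reflect across v@4): 4 holes -> [(0, 0), (0, 7), (1, 0), (1, 7)]
Unfold 3 (reflect across h@2): 8 holes -> [(0, 0), (0, 7), (1, 0), (1, 7), (2, 0), (2, 7), (3, 0), (3, 7)]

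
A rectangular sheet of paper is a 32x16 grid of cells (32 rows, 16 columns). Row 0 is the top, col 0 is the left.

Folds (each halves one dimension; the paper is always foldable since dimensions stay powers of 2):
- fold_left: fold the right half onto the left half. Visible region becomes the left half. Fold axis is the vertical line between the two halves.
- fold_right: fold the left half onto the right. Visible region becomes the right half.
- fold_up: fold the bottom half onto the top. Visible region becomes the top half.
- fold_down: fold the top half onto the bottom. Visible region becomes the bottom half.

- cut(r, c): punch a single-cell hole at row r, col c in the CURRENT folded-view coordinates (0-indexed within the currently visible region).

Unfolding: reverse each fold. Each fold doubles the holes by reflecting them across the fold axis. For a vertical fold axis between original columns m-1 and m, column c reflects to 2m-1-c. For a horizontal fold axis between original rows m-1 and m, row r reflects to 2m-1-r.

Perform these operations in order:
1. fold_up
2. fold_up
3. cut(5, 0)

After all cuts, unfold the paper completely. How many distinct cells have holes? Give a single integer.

Answer: 4

Derivation:
Op 1 fold_up: fold axis h@16; visible region now rows[0,16) x cols[0,16) = 16x16
Op 2 fold_up: fold axis h@8; visible region now rows[0,8) x cols[0,16) = 8x16
Op 3 cut(5, 0): punch at orig (5,0); cuts so far [(5, 0)]; region rows[0,8) x cols[0,16) = 8x16
Unfold 1 (reflect across h@8): 2 holes -> [(5, 0), (10, 0)]
Unfold 2 (reflect across h@16): 4 holes -> [(5, 0), (10, 0), (21, 0), (26, 0)]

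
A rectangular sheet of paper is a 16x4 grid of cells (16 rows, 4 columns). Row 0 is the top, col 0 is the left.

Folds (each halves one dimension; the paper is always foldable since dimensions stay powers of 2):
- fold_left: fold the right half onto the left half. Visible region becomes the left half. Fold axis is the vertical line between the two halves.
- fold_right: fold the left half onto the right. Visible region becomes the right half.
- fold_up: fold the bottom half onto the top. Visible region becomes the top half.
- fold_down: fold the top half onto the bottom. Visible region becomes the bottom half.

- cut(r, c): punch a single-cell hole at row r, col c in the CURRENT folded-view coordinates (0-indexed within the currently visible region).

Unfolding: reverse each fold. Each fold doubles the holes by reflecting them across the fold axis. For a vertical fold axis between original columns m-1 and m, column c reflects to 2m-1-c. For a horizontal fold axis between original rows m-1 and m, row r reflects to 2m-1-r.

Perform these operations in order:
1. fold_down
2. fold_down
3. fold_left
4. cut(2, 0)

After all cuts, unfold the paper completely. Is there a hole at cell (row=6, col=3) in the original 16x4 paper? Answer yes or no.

Op 1 fold_down: fold axis h@8; visible region now rows[8,16) x cols[0,4) = 8x4
Op 2 fold_down: fold axis h@12; visible region now rows[12,16) x cols[0,4) = 4x4
Op 3 fold_left: fold axis v@2; visible region now rows[12,16) x cols[0,2) = 4x2
Op 4 cut(2, 0): punch at orig (14,0); cuts so far [(14, 0)]; region rows[12,16) x cols[0,2) = 4x2
Unfold 1 (reflect across v@2): 2 holes -> [(14, 0), (14, 3)]
Unfold 2 (reflect across h@12): 4 holes -> [(9, 0), (9, 3), (14, 0), (14, 3)]
Unfold 3 (reflect across h@8): 8 holes -> [(1, 0), (1, 3), (6, 0), (6, 3), (9, 0), (9, 3), (14, 0), (14, 3)]
Holes: [(1, 0), (1, 3), (6, 0), (6, 3), (9, 0), (9, 3), (14, 0), (14, 3)]

Answer: yes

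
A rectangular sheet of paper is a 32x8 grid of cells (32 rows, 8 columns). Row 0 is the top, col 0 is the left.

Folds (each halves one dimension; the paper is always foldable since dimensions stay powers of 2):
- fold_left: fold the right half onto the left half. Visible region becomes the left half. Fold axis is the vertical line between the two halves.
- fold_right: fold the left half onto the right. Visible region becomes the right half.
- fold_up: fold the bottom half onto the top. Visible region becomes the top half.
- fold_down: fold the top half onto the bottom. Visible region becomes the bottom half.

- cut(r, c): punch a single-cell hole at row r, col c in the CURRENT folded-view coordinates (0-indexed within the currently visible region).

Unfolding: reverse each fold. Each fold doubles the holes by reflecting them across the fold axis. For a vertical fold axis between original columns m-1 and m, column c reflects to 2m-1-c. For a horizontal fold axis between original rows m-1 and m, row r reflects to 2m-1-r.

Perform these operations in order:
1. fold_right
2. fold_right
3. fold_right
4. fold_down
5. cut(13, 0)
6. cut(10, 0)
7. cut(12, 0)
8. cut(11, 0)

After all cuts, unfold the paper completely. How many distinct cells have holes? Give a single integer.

Answer: 64

Derivation:
Op 1 fold_right: fold axis v@4; visible region now rows[0,32) x cols[4,8) = 32x4
Op 2 fold_right: fold axis v@6; visible region now rows[0,32) x cols[6,8) = 32x2
Op 3 fold_right: fold axis v@7; visible region now rows[0,32) x cols[7,8) = 32x1
Op 4 fold_down: fold axis h@16; visible region now rows[16,32) x cols[7,8) = 16x1
Op 5 cut(13, 0): punch at orig (29,7); cuts so far [(29, 7)]; region rows[16,32) x cols[7,8) = 16x1
Op 6 cut(10, 0): punch at orig (26,7); cuts so far [(26, 7), (29, 7)]; region rows[16,32) x cols[7,8) = 16x1
Op 7 cut(12, 0): punch at orig (28,7); cuts so far [(26, 7), (28, 7), (29, 7)]; region rows[16,32) x cols[7,8) = 16x1
Op 8 cut(11, 0): punch at orig (27,7); cuts so far [(26, 7), (27, 7), (28, 7), (29, 7)]; region rows[16,32) x cols[7,8) = 16x1
Unfold 1 (reflect across h@16): 8 holes -> [(2, 7), (3, 7), (4, 7), (5, 7), (26, 7), (27, 7), (28, 7), (29, 7)]
Unfold 2 (reflect across v@7): 16 holes -> [(2, 6), (2, 7), (3, 6), (3, 7), (4, 6), (4, 7), (5, 6), (5, 7), (26, 6), (26, 7), (27, 6), (27, 7), (28, 6), (28, 7), (29, 6), (29, 7)]
Unfold 3 (reflect across v@6): 32 holes -> [(2, 4), (2, 5), (2, 6), (2, 7), (3, 4), (3, 5), (3, 6), (3, 7), (4, 4), (4, 5), (4, 6), (4, 7), (5, 4), (5, 5), (5, 6), (5, 7), (26, 4), (26, 5), (26, 6), (26, 7), (27, 4), (27, 5), (27, 6), (27, 7), (28, 4), (28, 5), (28, 6), (28, 7), (29, 4), (29, 5), (29, 6), (29, 7)]
Unfold 4 (reflect across v@4): 64 holes -> [(2, 0), (2, 1), (2, 2), (2, 3), (2, 4), (2, 5), (2, 6), (2, 7), (3, 0), (3, 1), (3, 2), (3, 3), (3, 4), (3, 5), (3, 6), (3, 7), (4, 0), (4, 1), (4, 2), (4, 3), (4, 4), (4, 5), (4, 6), (4, 7), (5, 0), (5, 1), (5, 2), (5, 3), (5, 4), (5, 5), (5, 6), (5, 7), (26, 0), (26, 1), (26, 2), (26, 3), (26, 4), (26, 5), (26, 6), (26, 7), (27, 0), (27, 1), (27, 2), (27, 3), (27, 4), (27, 5), (27, 6), (27, 7), (28, 0), (28, 1), (28, 2), (28, 3), (28, 4), (28, 5), (28, 6), (28, 7), (29, 0), (29, 1), (29, 2), (29, 3), (29, 4), (29, 5), (29, 6), (29, 7)]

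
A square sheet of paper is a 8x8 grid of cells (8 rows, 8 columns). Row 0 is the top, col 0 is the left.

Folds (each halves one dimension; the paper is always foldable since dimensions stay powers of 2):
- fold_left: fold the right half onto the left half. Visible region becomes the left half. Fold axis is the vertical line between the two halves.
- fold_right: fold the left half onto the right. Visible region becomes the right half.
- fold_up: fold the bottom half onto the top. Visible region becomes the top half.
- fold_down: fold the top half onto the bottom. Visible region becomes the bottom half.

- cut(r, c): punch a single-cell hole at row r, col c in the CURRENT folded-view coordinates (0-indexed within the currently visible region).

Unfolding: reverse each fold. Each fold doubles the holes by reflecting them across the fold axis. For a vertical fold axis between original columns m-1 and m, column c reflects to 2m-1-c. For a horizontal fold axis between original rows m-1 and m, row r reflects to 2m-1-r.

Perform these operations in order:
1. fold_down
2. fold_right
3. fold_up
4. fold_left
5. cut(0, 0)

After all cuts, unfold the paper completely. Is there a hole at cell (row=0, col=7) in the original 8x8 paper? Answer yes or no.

Op 1 fold_down: fold axis h@4; visible region now rows[4,8) x cols[0,8) = 4x8
Op 2 fold_right: fold axis v@4; visible region now rows[4,8) x cols[4,8) = 4x4
Op 3 fold_up: fold axis h@6; visible region now rows[4,6) x cols[4,8) = 2x4
Op 4 fold_left: fold axis v@6; visible region now rows[4,6) x cols[4,6) = 2x2
Op 5 cut(0, 0): punch at orig (4,4); cuts so far [(4, 4)]; region rows[4,6) x cols[4,6) = 2x2
Unfold 1 (reflect across v@6): 2 holes -> [(4, 4), (4, 7)]
Unfold 2 (reflect across h@6): 4 holes -> [(4, 4), (4, 7), (7, 4), (7, 7)]
Unfold 3 (reflect across v@4): 8 holes -> [(4, 0), (4, 3), (4, 4), (4, 7), (7, 0), (7, 3), (7, 4), (7, 7)]
Unfold 4 (reflect across h@4): 16 holes -> [(0, 0), (0, 3), (0, 4), (0, 7), (3, 0), (3, 3), (3, 4), (3, 7), (4, 0), (4, 3), (4, 4), (4, 7), (7, 0), (7, 3), (7, 4), (7, 7)]
Holes: [(0, 0), (0, 3), (0, 4), (0, 7), (3, 0), (3, 3), (3, 4), (3, 7), (4, 0), (4, 3), (4, 4), (4, 7), (7, 0), (7, 3), (7, 4), (7, 7)]

Answer: yes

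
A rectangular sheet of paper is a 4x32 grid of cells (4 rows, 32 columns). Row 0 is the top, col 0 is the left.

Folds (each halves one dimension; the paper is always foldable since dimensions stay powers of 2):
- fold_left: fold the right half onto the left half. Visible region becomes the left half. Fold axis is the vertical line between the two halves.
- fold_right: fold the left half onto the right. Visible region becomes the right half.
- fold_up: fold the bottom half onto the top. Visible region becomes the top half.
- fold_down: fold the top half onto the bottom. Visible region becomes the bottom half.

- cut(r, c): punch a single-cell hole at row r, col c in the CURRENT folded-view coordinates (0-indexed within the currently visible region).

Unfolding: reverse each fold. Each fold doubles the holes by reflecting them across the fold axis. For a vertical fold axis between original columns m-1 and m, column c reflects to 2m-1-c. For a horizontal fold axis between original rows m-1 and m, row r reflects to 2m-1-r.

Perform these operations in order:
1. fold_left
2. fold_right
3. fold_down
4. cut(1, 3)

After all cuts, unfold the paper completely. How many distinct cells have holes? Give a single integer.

Answer: 8

Derivation:
Op 1 fold_left: fold axis v@16; visible region now rows[0,4) x cols[0,16) = 4x16
Op 2 fold_right: fold axis v@8; visible region now rows[0,4) x cols[8,16) = 4x8
Op 3 fold_down: fold axis h@2; visible region now rows[2,4) x cols[8,16) = 2x8
Op 4 cut(1, 3): punch at orig (3,11); cuts so far [(3, 11)]; region rows[2,4) x cols[8,16) = 2x8
Unfold 1 (reflect across h@2): 2 holes -> [(0, 11), (3, 11)]
Unfold 2 (reflect across v@8): 4 holes -> [(0, 4), (0, 11), (3, 4), (3, 11)]
Unfold 3 (reflect across v@16): 8 holes -> [(0, 4), (0, 11), (0, 20), (0, 27), (3, 4), (3, 11), (3, 20), (3, 27)]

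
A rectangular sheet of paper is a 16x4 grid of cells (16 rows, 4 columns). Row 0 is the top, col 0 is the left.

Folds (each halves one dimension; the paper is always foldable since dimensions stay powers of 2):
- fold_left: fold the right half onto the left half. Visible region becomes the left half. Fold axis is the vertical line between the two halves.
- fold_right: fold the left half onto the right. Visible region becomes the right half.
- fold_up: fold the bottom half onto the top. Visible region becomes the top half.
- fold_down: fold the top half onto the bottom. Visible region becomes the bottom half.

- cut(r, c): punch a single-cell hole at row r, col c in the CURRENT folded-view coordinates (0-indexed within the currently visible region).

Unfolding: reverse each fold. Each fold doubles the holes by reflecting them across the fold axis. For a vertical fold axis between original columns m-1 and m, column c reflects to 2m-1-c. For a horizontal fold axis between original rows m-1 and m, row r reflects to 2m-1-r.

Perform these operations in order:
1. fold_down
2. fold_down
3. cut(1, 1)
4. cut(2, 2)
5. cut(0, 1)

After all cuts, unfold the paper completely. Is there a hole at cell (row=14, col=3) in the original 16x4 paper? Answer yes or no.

Answer: no

Derivation:
Op 1 fold_down: fold axis h@8; visible region now rows[8,16) x cols[0,4) = 8x4
Op 2 fold_down: fold axis h@12; visible region now rows[12,16) x cols[0,4) = 4x4
Op 3 cut(1, 1): punch at orig (13,1); cuts so far [(13, 1)]; region rows[12,16) x cols[0,4) = 4x4
Op 4 cut(2, 2): punch at orig (14,2); cuts so far [(13, 1), (14, 2)]; region rows[12,16) x cols[0,4) = 4x4
Op 5 cut(0, 1): punch at orig (12,1); cuts so far [(12, 1), (13, 1), (14, 2)]; region rows[12,16) x cols[0,4) = 4x4
Unfold 1 (reflect across h@12): 6 holes -> [(9, 2), (10, 1), (11, 1), (12, 1), (13, 1), (14, 2)]
Unfold 2 (reflect across h@8): 12 holes -> [(1, 2), (2, 1), (3, 1), (4, 1), (5, 1), (6, 2), (9, 2), (10, 1), (11, 1), (12, 1), (13, 1), (14, 2)]
Holes: [(1, 2), (2, 1), (3, 1), (4, 1), (5, 1), (6, 2), (9, 2), (10, 1), (11, 1), (12, 1), (13, 1), (14, 2)]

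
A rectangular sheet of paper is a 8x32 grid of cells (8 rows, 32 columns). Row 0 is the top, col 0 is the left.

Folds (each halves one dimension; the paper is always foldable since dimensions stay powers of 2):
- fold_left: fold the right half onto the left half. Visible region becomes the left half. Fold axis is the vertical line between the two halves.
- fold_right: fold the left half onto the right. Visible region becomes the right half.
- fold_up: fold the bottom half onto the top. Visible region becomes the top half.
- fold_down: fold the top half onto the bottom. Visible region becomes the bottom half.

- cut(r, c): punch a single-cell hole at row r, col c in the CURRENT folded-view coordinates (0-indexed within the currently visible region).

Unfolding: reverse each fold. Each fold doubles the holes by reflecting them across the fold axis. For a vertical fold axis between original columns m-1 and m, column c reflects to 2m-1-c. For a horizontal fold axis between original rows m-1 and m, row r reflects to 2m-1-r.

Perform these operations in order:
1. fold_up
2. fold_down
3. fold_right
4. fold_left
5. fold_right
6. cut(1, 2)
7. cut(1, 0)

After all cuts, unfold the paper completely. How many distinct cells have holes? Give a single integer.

Answer: 64

Derivation:
Op 1 fold_up: fold axis h@4; visible region now rows[0,4) x cols[0,32) = 4x32
Op 2 fold_down: fold axis h@2; visible region now rows[2,4) x cols[0,32) = 2x32
Op 3 fold_right: fold axis v@16; visible region now rows[2,4) x cols[16,32) = 2x16
Op 4 fold_left: fold axis v@24; visible region now rows[2,4) x cols[16,24) = 2x8
Op 5 fold_right: fold axis v@20; visible region now rows[2,4) x cols[20,24) = 2x4
Op 6 cut(1, 2): punch at orig (3,22); cuts so far [(3, 22)]; region rows[2,4) x cols[20,24) = 2x4
Op 7 cut(1, 0): punch at orig (3,20); cuts so far [(3, 20), (3, 22)]; region rows[2,4) x cols[20,24) = 2x4
Unfold 1 (reflect across v@20): 4 holes -> [(3, 17), (3, 19), (3, 20), (3, 22)]
Unfold 2 (reflect across v@24): 8 holes -> [(3, 17), (3, 19), (3, 20), (3, 22), (3, 25), (3, 27), (3, 28), (3, 30)]
Unfold 3 (reflect across v@16): 16 holes -> [(3, 1), (3, 3), (3, 4), (3, 6), (3, 9), (3, 11), (3, 12), (3, 14), (3, 17), (3, 19), (3, 20), (3, 22), (3, 25), (3, 27), (3, 28), (3, 30)]
Unfold 4 (reflect across h@2): 32 holes -> [(0, 1), (0, 3), (0, 4), (0, 6), (0, 9), (0, 11), (0, 12), (0, 14), (0, 17), (0, 19), (0, 20), (0, 22), (0, 25), (0, 27), (0, 28), (0, 30), (3, 1), (3, 3), (3, 4), (3, 6), (3, 9), (3, 11), (3, 12), (3, 14), (3, 17), (3, 19), (3, 20), (3, 22), (3, 25), (3, 27), (3, 28), (3, 30)]
Unfold 5 (reflect across h@4): 64 holes -> [(0, 1), (0, 3), (0, 4), (0, 6), (0, 9), (0, 11), (0, 12), (0, 14), (0, 17), (0, 19), (0, 20), (0, 22), (0, 25), (0, 27), (0, 28), (0, 30), (3, 1), (3, 3), (3, 4), (3, 6), (3, 9), (3, 11), (3, 12), (3, 14), (3, 17), (3, 19), (3, 20), (3, 22), (3, 25), (3, 27), (3, 28), (3, 30), (4, 1), (4, 3), (4, 4), (4, 6), (4, 9), (4, 11), (4, 12), (4, 14), (4, 17), (4, 19), (4, 20), (4, 22), (4, 25), (4, 27), (4, 28), (4, 30), (7, 1), (7, 3), (7, 4), (7, 6), (7, 9), (7, 11), (7, 12), (7, 14), (7, 17), (7, 19), (7, 20), (7, 22), (7, 25), (7, 27), (7, 28), (7, 30)]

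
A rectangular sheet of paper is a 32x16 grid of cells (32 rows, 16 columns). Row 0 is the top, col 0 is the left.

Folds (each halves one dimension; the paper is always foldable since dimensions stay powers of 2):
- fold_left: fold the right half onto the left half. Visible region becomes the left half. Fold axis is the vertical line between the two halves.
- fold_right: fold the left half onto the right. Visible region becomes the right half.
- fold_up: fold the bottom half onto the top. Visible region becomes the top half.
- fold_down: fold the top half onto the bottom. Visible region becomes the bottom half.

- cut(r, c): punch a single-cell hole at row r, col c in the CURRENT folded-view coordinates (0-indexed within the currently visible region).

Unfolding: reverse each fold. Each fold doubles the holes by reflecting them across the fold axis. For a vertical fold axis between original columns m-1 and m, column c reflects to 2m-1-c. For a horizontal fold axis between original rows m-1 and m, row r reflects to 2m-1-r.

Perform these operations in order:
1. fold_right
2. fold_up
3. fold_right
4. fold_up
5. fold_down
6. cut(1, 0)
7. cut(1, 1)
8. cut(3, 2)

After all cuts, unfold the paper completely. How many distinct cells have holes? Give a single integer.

Answer: 96

Derivation:
Op 1 fold_right: fold axis v@8; visible region now rows[0,32) x cols[8,16) = 32x8
Op 2 fold_up: fold axis h@16; visible region now rows[0,16) x cols[8,16) = 16x8
Op 3 fold_right: fold axis v@12; visible region now rows[0,16) x cols[12,16) = 16x4
Op 4 fold_up: fold axis h@8; visible region now rows[0,8) x cols[12,16) = 8x4
Op 5 fold_down: fold axis h@4; visible region now rows[4,8) x cols[12,16) = 4x4
Op 6 cut(1, 0): punch at orig (5,12); cuts so far [(5, 12)]; region rows[4,8) x cols[12,16) = 4x4
Op 7 cut(1, 1): punch at orig (5,13); cuts so far [(5, 12), (5, 13)]; region rows[4,8) x cols[12,16) = 4x4
Op 8 cut(3, 2): punch at orig (7,14); cuts so far [(5, 12), (5, 13), (7, 14)]; region rows[4,8) x cols[12,16) = 4x4
Unfold 1 (reflect across h@4): 6 holes -> [(0, 14), (2, 12), (2, 13), (5, 12), (5, 13), (7, 14)]
Unfold 2 (reflect across h@8): 12 holes -> [(0, 14), (2, 12), (2, 13), (5, 12), (5, 13), (7, 14), (8, 14), (10, 12), (10, 13), (13, 12), (13, 13), (15, 14)]
Unfold 3 (reflect across v@12): 24 holes -> [(0, 9), (0, 14), (2, 10), (2, 11), (2, 12), (2, 13), (5, 10), (5, 11), (5, 12), (5, 13), (7, 9), (7, 14), (8, 9), (8, 14), (10, 10), (10, 11), (10, 12), (10, 13), (13, 10), (13, 11), (13, 12), (13, 13), (15, 9), (15, 14)]
Unfold 4 (reflect across h@16): 48 holes -> [(0, 9), (0, 14), (2, 10), (2, 11), (2, 12), (2, 13), (5, 10), (5, 11), (5, 12), (5, 13), (7, 9), (7, 14), (8, 9), (8, 14), (10, 10), (10, 11), (10, 12), (10, 13), (13, 10), (13, 11), (13, 12), (13, 13), (15, 9), (15, 14), (16, 9), (16, 14), (18, 10), (18, 11), (18, 12), (18, 13), (21, 10), (21, 11), (21, 12), (21, 13), (23, 9), (23, 14), (24, 9), (24, 14), (26, 10), (26, 11), (26, 12), (26, 13), (29, 10), (29, 11), (29, 12), (29, 13), (31, 9), (31, 14)]
Unfold 5 (reflect across v@8): 96 holes -> [(0, 1), (0, 6), (0, 9), (0, 14), (2, 2), (2, 3), (2, 4), (2, 5), (2, 10), (2, 11), (2, 12), (2, 13), (5, 2), (5, 3), (5, 4), (5, 5), (5, 10), (5, 11), (5, 12), (5, 13), (7, 1), (7, 6), (7, 9), (7, 14), (8, 1), (8, 6), (8, 9), (8, 14), (10, 2), (10, 3), (10, 4), (10, 5), (10, 10), (10, 11), (10, 12), (10, 13), (13, 2), (13, 3), (13, 4), (13, 5), (13, 10), (13, 11), (13, 12), (13, 13), (15, 1), (15, 6), (15, 9), (15, 14), (16, 1), (16, 6), (16, 9), (16, 14), (18, 2), (18, 3), (18, 4), (18, 5), (18, 10), (18, 11), (18, 12), (18, 13), (21, 2), (21, 3), (21, 4), (21, 5), (21, 10), (21, 11), (21, 12), (21, 13), (23, 1), (23, 6), (23, 9), (23, 14), (24, 1), (24, 6), (24, 9), (24, 14), (26, 2), (26, 3), (26, 4), (26, 5), (26, 10), (26, 11), (26, 12), (26, 13), (29, 2), (29, 3), (29, 4), (29, 5), (29, 10), (29, 11), (29, 12), (29, 13), (31, 1), (31, 6), (31, 9), (31, 14)]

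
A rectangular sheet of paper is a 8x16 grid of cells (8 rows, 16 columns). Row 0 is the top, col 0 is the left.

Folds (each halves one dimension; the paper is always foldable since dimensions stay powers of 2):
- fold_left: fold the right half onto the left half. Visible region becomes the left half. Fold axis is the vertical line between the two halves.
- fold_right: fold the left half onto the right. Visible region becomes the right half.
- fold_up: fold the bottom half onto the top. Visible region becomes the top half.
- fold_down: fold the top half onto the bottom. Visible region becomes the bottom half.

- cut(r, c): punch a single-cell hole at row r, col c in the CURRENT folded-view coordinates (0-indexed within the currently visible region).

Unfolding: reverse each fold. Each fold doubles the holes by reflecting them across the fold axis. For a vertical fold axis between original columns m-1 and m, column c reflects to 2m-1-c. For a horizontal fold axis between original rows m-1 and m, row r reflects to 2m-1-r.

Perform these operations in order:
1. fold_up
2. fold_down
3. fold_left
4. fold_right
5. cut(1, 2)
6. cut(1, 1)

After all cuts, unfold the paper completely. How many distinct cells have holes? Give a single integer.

Answer: 32

Derivation:
Op 1 fold_up: fold axis h@4; visible region now rows[0,4) x cols[0,16) = 4x16
Op 2 fold_down: fold axis h@2; visible region now rows[2,4) x cols[0,16) = 2x16
Op 3 fold_left: fold axis v@8; visible region now rows[2,4) x cols[0,8) = 2x8
Op 4 fold_right: fold axis v@4; visible region now rows[2,4) x cols[4,8) = 2x4
Op 5 cut(1, 2): punch at orig (3,6); cuts so far [(3, 6)]; region rows[2,4) x cols[4,8) = 2x4
Op 6 cut(1, 1): punch at orig (3,5); cuts so far [(3, 5), (3, 6)]; region rows[2,4) x cols[4,8) = 2x4
Unfold 1 (reflect across v@4): 4 holes -> [(3, 1), (3, 2), (3, 5), (3, 6)]
Unfold 2 (reflect across v@8): 8 holes -> [(3, 1), (3, 2), (3, 5), (3, 6), (3, 9), (3, 10), (3, 13), (3, 14)]
Unfold 3 (reflect across h@2): 16 holes -> [(0, 1), (0, 2), (0, 5), (0, 6), (0, 9), (0, 10), (0, 13), (0, 14), (3, 1), (3, 2), (3, 5), (3, 6), (3, 9), (3, 10), (3, 13), (3, 14)]
Unfold 4 (reflect across h@4): 32 holes -> [(0, 1), (0, 2), (0, 5), (0, 6), (0, 9), (0, 10), (0, 13), (0, 14), (3, 1), (3, 2), (3, 5), (3, 6), (3, 9), (3, 10), (3, 13), (3, 14), (4, 1), (4, 2), (4, 5), (4, 6), (4, 9), (4, 10), (4, 13), (4, 14), (7, 1), (7, 2), (7, 5), (7, 6), (7, 9), (7, 10), (7, 13), (7, 14)]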